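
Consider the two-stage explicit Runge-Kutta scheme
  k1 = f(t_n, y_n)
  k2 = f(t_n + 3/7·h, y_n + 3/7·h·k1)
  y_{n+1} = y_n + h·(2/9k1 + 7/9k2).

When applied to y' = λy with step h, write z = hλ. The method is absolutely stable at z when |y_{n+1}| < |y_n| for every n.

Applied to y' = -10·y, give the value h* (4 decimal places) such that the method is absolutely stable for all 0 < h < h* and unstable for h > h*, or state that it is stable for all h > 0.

(-3.0000,0); λ=-10 ⇒ h* = (3)/10 = 0.3000.

On y'=λy, z=hλ:
  k1=λy_n ⇒ h·k1=z·y_n;  k2=λ(1+3/7z)y_n ⇒ h·k2=z(1+3/7z)y_n
  y_{n+1}/y_n = 1 + 2/9z + 7/9z(1+3/7z) = 1 + z + 1/3z²
  Hence R(z) = 1 + z + 1/3z².

Find x<0 with |R(x)|<1.
x=-0.66: |R|=0.4852
R=1: x+1/3x²=0 ⇒ x=−3=-3.0000; min R=1−1/(4·1/3)=0.2500>−1
Confirm numerically:
  x=-2.278: |R|=0.45176 <1
  x=-2.116: |R|=0.37649 <1
  x=-1.453: |R|=0.25074 <1
  x=-3.356: |R|=1.39825 >1
  x=-3.196: |R|=1.20881 >1
  x=-3.055: |R|=1.05601 >1
So |R|<1 on (-3.0000, 0).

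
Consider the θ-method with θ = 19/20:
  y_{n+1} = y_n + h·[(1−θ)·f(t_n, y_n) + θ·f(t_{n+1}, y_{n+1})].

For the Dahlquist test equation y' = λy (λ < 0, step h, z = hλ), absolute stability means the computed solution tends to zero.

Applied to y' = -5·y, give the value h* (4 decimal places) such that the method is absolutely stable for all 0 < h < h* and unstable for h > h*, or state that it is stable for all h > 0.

(−∞, 0) — no finite endpoint. Any h>0 works for λ=-5.

Set f=λy, z=hλ:
  y_{n+1} = y_n + z·[1/20·y_n + 19/20·y_{n+1}] ⇒ (1 − 19/20z)y_{n+1} = (1 + 1/20z)y_n
  so R(z) = (1 + 1/20z)/(1 − 19/20z).

Need |R(x)|<1, x<0.
x=-0.95: |R|=0.5007
x=-2: |R|=0.3103
x=-10: |R|=0.0476
x=-100: |R|=0.0417
θ=19/20≥1/2 ⇒ |1+1/20x|<|1−19/20x| ∀x<0 ⇒ stable on all of ℝ⁻.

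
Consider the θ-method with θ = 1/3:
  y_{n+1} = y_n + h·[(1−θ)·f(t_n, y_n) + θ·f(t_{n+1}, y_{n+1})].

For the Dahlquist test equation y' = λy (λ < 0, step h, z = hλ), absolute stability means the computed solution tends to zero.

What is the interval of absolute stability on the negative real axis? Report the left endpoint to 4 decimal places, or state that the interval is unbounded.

Test eqn y'=λy, z=hλ:
  y_{n+1} = y_n + z·[2/3·y_n + 1/3·y_{n+1}] ⇒ (1 − 1/3z)y_{n+1} = (1 + 2/3z)y_n
  ⇒ R(z) = (1 + 2/3z)/(1 − 1/3z).

Find x<0 with |R(x)|<1.
x=-1.21: |R|=0.1378
R=−1: 1+2/3x = −1+1/3x ⇒ -1/3x=2 ⇒ x=2/(-1/3)=-6.0000
Confirm numerically:
  x=-3.493: |R|=0.61389 <1
  x=-3.475: |R|=0.61004 <1
  x=-3.149: |R|=0.53635 <1
  x=-6.407: |R|=1.04327 >1
  x=-6.381: |R|=1.04061 >1
  x=-6.031: |R|=1.00343 >1
Interval (-6.0000, 0).

(-6.0000, 0).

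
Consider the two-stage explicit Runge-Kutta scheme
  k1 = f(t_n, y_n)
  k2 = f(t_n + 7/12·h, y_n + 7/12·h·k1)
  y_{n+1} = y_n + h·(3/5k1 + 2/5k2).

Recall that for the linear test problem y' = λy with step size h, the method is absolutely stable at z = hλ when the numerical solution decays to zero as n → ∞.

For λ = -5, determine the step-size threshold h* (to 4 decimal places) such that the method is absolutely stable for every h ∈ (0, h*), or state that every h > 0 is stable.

(-4.2857,0); λ=-5 ⇒ h* = (30/7)/5 = 0.8571.

On y'=λy, z=hλ:
  k1=λy_n ⇒ h·k1=z·y_n;  k2=λ(1+7/12z)y_n ⇒ h·k2=z(1+7/12z)y_n
  y_{n+1}/y_n = 1 + 3/5z + 2/5z(1+7/12z) = 1 + z + 7/30z²
  Hence R(z) = 1 + z + 7/30z².

Need |R(x)|<1, x<0.
x=-1.21: |R|=0.1316
R=1: x+7/30x²=0 ⇒ x=−30/7=-4.2857; min R=1−1/(4·7/30)=-0.0714>−1
Confirm numerically:
  x=-3.802: |R|=0.57088 <1
  x=-3.681: |R|=0.48061 <1
  x=-3.387: |R|=0.28975 <1
  x=-2.300: |R|=0.06567 <1
  x=-4.775: |R|=1.54515 >1
  x=-4.544: |R|=1.27385 >1
Stable set (-4.2857, 0).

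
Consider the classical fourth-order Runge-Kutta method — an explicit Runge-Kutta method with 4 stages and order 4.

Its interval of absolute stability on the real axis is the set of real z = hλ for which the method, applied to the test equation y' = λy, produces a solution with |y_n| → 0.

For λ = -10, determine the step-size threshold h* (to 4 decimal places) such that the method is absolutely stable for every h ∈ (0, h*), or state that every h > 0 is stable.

On y'=λy, z=hλ:
  order 4, 4-stage ⇒ R(z)=1+z+z^2/2+z^3/6+z^4/24
  (e.g. R(-0.3)=0.74084, |R|=0.74084)

Solve |R(x)|<1 on ℝ⁻.
x=-0.3: |R|=0.7408
|R(-2.77)|=0.9772 |R(-2.18)|=0.4105 |R(-1.93)|=0.3124
Bisect:
  x_lo=-3.2970 |R|=2.0883  x_hi=-0.1661 |R|=0.8470
  mid=-1.73152 |R|=0.27687 →hi
  mid=-2.51425 |R|=0.66256 →hi
  mid=-2.90562 |R|=1.19709 →lo
  mid=-2.70993 |R|=0.89220 →hi
  mid=-2.80777 |R|=1.03443 →lo
  mid=-2.75885 |R|=0.96086 →hi
  mid=-2.78331 |R|=0.99702 →hi
  mid=-2.79554 |R|=1.01557 →lo
  ...
  [-2.78542,-2.78523] ⇒ x*=-2.7853
Interval (-2.7853, 0).

(-2.7853,0); λ=-10 ⇒ h* = 0.2785.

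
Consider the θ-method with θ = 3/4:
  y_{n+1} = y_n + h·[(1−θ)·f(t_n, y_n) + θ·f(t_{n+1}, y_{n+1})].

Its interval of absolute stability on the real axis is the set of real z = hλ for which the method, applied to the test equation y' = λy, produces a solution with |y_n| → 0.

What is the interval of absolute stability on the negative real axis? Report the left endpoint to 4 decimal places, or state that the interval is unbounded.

(−∞, 0) — no finite endpoint.

Set f=λy, z=hλ:
  y_{n+1} = y_n + z·[1/4·y_n + 3/4·y_{n+1}] ⇒ (1 − 3/4z)y_{n+1} = (1 + 1/4z)y_n
  R(z) = (1 + 1/4z)/(1 − 3/4z).

Find x<0 with |R(x)|<1.
x=-1.56: |R|=0.2811
x=-2: |R|=0.2000
x=-10: |R|=0.1765
x=-100: |R|=0.3158
θ=3/4≥1/2 ⇒ |1+1/4x|<|1−3/4x| ∀x<0 ⇒ stable on all of ℝ⁻.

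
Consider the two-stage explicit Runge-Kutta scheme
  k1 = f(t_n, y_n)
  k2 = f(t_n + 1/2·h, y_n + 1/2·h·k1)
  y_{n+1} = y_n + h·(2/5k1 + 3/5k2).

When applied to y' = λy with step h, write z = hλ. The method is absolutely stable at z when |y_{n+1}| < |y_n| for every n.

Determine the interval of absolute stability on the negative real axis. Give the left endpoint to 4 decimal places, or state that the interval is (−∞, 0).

On y'=λy, z=hλ:
  k1=λy_n ⇒ h·k1=z·y_n;  k2=λ(1+1/2z)y_n ⇒ h·k2=z(1+1/2z)y_n
  y_{n+1}/y_n = 1 + 2/5z + 3/5z(1+1/2z) = 1 + z + 3/10z²
  ⇒ R(z) = 1 + z + 3/10z².

Solve |R(x)|<1 on ℝ⁻.
x=-0.78: |R|=0.4025
R=1: x+3/10x²=0 ⇒ x=−10/3=-3.3333; min R=1−1/(4·3/10)=0.1667>−1
Confirm numerically:
  x=-3.267: |R|=0.93499 <1
  x=-2.705: |R|=0.49011 <1
  x=-1.998: |R|=0.19960 <1
  x=-1.849: |R|=0.17664 <1
  x=-3.906: |R|=1.67105 >1
  x=-3.851: |R|=1.59806 >1
  x=-3.402: |R|=1.07008 >1
So |R|<1 on (-3.3333, 0).

(-3.3333, 0).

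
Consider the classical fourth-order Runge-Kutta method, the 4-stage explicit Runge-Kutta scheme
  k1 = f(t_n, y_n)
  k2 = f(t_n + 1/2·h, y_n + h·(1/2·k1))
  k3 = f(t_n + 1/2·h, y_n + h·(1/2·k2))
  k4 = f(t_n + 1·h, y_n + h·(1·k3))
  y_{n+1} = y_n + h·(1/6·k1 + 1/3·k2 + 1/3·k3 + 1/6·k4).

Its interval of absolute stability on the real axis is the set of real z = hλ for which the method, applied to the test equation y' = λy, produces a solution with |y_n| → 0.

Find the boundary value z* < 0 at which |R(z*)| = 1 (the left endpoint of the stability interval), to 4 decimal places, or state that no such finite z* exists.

left endpoint -2.7853.

On y'=λy, z=hλ:
  order 4, 4-stage ⇒ R(z)=1+z+z^2/2+z^3/6+z^4/24
  (e.g. R(-1.24)=0.30954, |R|=0.30954)

Need |R(x)|<1, x<0.
x=-1.24: |R|=0.3095
|R(-2.2)|=0.4214 |R(-1.75)|=0.2788 |R(-1.59)|=0.2704
Bisect:
  x_lo=-3.4126 |R|=2.4376  x_hi=-0.1138 |R|=0.8924
  mid=-1.76322 |R|=0.28036 →hi
  mid=-2.58791 |R|=0.74097 →hi
  mid=-3.00025 |R|=1.37551 →lo
  mid=-2.79408 |R|=1.01333 →lo
  mid=-2.69100 |R|=0.86689 →hi
  mid=-2.74254 |R|=0.93743 →hi
  mid=-2.76831 |R|=0.97470 →hi
  ...
  [-2.78542,-2.78522] ⇒ x*=-2.7853
So |R|<1 on (-2.7853, 0).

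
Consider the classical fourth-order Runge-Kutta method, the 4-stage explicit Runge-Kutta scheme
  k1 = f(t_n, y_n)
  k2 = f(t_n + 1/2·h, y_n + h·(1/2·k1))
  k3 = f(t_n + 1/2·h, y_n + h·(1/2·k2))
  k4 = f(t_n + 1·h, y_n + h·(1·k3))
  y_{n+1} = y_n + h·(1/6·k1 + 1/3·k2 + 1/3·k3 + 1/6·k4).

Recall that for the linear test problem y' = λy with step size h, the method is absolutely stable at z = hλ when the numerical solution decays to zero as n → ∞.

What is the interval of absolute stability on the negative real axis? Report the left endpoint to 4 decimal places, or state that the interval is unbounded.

Test eqn y'=λy, z=hλ:
  order 4, 4-stage ⇒ R(z)=1+z+z^2/2+z^3/6+z^4/24
  (e.g. R(-1.73)=0.27672, |R|=0.27672)

Solve |R(x)|<1 on ℝ⁻.
x=-1.73: |R|=0.2767
|R(-3.15)|=1.7043 |R(-2.38)|=0.5422 |R(-1.17)|=0.3256
Bisect:
  x_lo=-3.2781 |R|=2.0352  x_hi=-0.3416 |R|=0.7106
  mid=-1.80985 |R|=0.28694 →hi
  mid=-2.54397 |R|=0.69308 →hi
  mid=-2.91102 |R|=1.20671 →lo
  mid=-2.72750 |R|=0.91630 →hi
  mid=-2.81926 |R|=1.05243 →lo
  mid=-2.77338 |R|=0.98218 →hi
  mid=-2.79632 |R|=1.01675 →lo
  mid=-2.78485 |R|=0.99933 →hi
  mid=-2.79058 |R|=1.00800 →lo
  mid=-2.78772 |R|=1.00366 →lo
  ...
  [-2.78539,-2.78521] ⇒ x*=-2.7853
Stable set (-2.7853, 0).

(-2.7853, 0).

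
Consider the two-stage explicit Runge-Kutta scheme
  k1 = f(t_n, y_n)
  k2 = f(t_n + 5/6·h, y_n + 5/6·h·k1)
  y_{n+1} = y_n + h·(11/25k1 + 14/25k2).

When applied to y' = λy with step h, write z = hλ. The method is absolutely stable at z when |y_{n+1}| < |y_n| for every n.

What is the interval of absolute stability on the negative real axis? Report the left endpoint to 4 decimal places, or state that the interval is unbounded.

Set f=λy, z=hλ:
  k1=λy_n ⇒ h·k1=z·y_n;  k2=λ(1+5/6z)y_n ⇒ h·k2=z(1+5/6z)y_n
  y_{n+1}/y_n = 1 + 11/25z + 14/25z(1+5/6z) = 1 + z + 7/15z²
  R(z) = 1 + z + 7/15z².

Boundary: |R(x)|=1, x<0.
x=-1.13: |R|=0.4659
R=1: x+7/15x²=0 ⇒ x=−15/7=-2.1429; min R=1−1/(4·7/15)=0.4643>−1
Confirm numerically:
  x=-1.379: |R|=0.50843 <1
  x=-1.316: |R|=0.49220 <1
  x=-1.096: |R|=0.46457 <1
  x=-1.016: |R|=0.46572 <1
  x=-2.716: |R|=1.72644 >1
  x=-2.382: |R|=1.26583 >1
Interval (-2.1429, 0).

z∈(-2.1429,0).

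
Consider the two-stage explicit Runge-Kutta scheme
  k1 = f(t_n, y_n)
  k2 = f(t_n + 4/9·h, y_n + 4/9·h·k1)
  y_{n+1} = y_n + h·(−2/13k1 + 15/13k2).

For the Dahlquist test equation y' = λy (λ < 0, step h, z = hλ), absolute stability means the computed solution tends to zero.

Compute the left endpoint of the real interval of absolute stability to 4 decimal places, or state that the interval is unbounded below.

z* = -1.9500.

With y'=λy (z=hλ):
  k1=λy_n ⇒ h·k1=z·y_n;  k2=λ(1+4/9z)y_n ⇒ h·k2=z(1+4/9z)y_n
  y_{n+1}/y_n = 1 − 2/13z + 15/13z(1+4/9z) = 1 + z + 20/39z²
  R(z) = 1 + z + 20/39z².

Boundary: |R(x)|=1, x<0.
x=-1.23: |R|=0.5458
R=1: x+20/39x²=0 ⇒ x=−39/20=-1.9500; min R=1−1/(4·20/39)=0.5125>−1
Confirm numerically:
  x=-1.332: |R|=0.57786 <1
  x=-1.078: |R|=0.51794 <1
  x=-1.021: |R|=0.51359 <1
  x=-2.424: |R|=1.58922 >1
  x=-2.219: |R|=1.30611 >1
  x=-1.977: |R|=1.02737 >1
Stable set (-1.9500, 0).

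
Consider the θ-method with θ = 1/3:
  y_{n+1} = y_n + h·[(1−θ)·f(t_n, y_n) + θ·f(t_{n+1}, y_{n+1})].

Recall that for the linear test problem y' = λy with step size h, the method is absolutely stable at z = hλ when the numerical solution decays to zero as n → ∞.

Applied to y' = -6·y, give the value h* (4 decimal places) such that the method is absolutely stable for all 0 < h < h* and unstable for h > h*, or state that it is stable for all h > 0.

With y'=λy (z=hλ):
  y_{n+1} = y_n + z·[2/3·y_n + 1/3·y_{n+1}] ⇒ (1 − 1/3z)y_{n+1} = (1 + 2/3z)y_n
  Hence R(z) = (1 + 2/3z)/(1 − 1/3z).

Need |R(x)|<1, x<0.
x=-1.66: |R|=0.0687
R=−1: 1+2/3x = −1+1/3x ⇒ -1/3x=2 ⇒ x=2/(-1/3)=-6.0000
Confirm numerically:
  x=-5.330: |R|=0.91957 <1
  x=-5.152: |R|=0.89598 <1
  x=-4.594: |R|=0.81485 <1
  x=-4.481: |R|=0.79695 <1
  x=-6.145: |R|=1.01586 >1
  x=-6.085: |R|=1.00936 >1
Stable set (-6.0000, 0).

(-6.0000,0); λ=-6 ⇒ h* = (6)/6 = 1.0000.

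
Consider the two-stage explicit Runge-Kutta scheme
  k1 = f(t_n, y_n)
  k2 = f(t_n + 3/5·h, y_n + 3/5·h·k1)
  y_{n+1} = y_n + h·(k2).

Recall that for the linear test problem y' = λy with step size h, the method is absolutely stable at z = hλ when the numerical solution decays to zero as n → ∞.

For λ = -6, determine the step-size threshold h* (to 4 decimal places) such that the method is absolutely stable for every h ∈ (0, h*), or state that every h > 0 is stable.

Test eqn y'=λy, z=hλ:
  k1=λy_n ⇒ h·k1=z·y_n;  k2=λ(1+3/5z)y_n ⇒ h·k2=z(1+3/5z)y_n
  y_{n+1}/y_n = 1 + z(1+3/5z) = 1 + z + 3/5z²
  so R(z) = 1 + z + 3/5z².

Find x<0 with |R(x)|<1.
x=-0.89: |R|=0.5853
R=1: x+3/5x²=0 ⇒ x=−5/3=-1.6667; min R=1−1/(4·3/5)=0.5833>−1
Confirm numerically:
  x=-1.564: |R|=0.90366 <1
  x=-1.361: |R|=0.75039 <1
  x=-1.054: |R|=0.61255 <1
  x=-0.745: |R|=0.58802 <1
  x=-1.755: |R|=1.09301 >1
  x=-1.689: |R|=1.02263 >1
Stable set (-1.6667, 0).

(-1.6667,0); λ=-6 ⇒ h* = (5/3)/6 = 0.2778.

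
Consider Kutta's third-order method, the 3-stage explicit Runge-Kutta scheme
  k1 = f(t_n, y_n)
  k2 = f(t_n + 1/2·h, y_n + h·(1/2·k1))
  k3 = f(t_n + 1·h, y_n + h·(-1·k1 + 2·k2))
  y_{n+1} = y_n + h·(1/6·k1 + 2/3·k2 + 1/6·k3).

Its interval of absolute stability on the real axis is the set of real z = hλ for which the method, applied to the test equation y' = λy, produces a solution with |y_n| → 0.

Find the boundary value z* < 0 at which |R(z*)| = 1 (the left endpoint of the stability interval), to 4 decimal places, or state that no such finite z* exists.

z* = -2.5127.

Test eqn y'=λy, z=hλ:
  order 3, 3-stage ⇒ R(z)=1+z+z^2/2+z^3/6
  (e.g. R(-0.55)=0.57352, |R|=0.57352)

Find x<0 with |R(x)|<1.
x=-0.55: |R|=0.5735
|R(-2.14)|=0.4836 |R(-1.28)|=0.1897 |R(-1.04)|=0.3133
Bisect:
  x_lo=-2.8337 |R|=1.6111  x_hi=-0.2180 |R|=0.8040
  mid=-1.52587 |R|=0.04616 →hi
  mid=-2.17978 |R|=0.53024 →hi
  mid=-2.50674 |R|=0.99015 →hi
  mid=-2.67021 |R|=1.27832 →lo
  mid=-2.58847 |R|=1.12892 →lo
  mid=-2.54761 |R|=1.05824 →lo
  mid=-2.52717 |R|=1.02388 →lo
  mid=-2.51695 |R|=1.00693 →lo
  mid=-2.51184 |R|=0.99852 →hi
  ...
  [-2.51280,-2.51264] ⇒ x*=-2.5127
Stable set (-2.5127, 0).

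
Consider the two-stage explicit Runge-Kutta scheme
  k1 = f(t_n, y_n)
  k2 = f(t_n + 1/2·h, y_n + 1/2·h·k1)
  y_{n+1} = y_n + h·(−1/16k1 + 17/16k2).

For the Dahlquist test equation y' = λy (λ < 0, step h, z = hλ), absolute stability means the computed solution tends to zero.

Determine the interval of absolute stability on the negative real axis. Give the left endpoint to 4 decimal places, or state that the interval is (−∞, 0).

Set f=λy, z=hλ:
  k1=λy_n ⇒ h·k1=z·y_n;  k2=λ(1+1/2z)y_n ⇒ h·k2=z(1+1/2z)y_n
  y_{n+1}/y_n = 1 − 1/16z + 17/16z(1+1/2z) = 1 + z + 17/32z²
  R(z) = 1 + z + 17/32z².

Need |R(x)|<1, x<0.
x=-0.65: |R|=0.5745
R=1: x+17/32x²=0 ⇒ x=−32/17=-1.8824; min R=1−1/(4·17/32)=0.5294>−1
Confirm numerically:
  x=-1.274: |R|=0.58826 <1
  x=-1.163: |R|=0.55555 <1
  x=-0.857: |R|=0.53318 <1
  x=-0.780: |R|=0.54321 <1
  x=-2.182: |R|=1.34735 >1
  x=-2.097: |R|=1.23912 >1
Stable set (-1.8824, 0).

z∈(-1.8824,0).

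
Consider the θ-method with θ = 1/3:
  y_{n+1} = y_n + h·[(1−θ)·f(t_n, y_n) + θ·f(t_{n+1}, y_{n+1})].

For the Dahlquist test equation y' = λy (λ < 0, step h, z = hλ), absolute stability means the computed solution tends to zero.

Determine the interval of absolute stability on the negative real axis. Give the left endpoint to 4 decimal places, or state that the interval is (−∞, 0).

On y'=λy, z=hλ:
  y_{n+1} = y_n + z·[2/3·y_n + 1/3·y_{n+1}] ⇒ (1 − 1/3z)y_{n+1} = (1 + 2/3z)y_n
  so R(z) = (1 + 2/3z)/(1 − 1/3z).

Boundary: |R(x)|=1, x<0.
x=-0.33: |R|=0.7027
R=−1: 1+2/3x = −1+1/3x ⇒ -1/3x=2 ⇒ x=2/(-1/3)=-6.0000
Confirm numerically:
  x=-5.808: |R|=0.97820 <1
  x=-5.541: |R|=0.94626 <1
  x=-5.412: |R|=0.93010 <1
  x=-2.945: |R|=0.48612 <1
  x=-6.587: |R|=1.06123 >1
  x=-6.121: |R|=1.01327 >1
So |R|<1 on (-6.0000, 0).

(-6.0000, 0).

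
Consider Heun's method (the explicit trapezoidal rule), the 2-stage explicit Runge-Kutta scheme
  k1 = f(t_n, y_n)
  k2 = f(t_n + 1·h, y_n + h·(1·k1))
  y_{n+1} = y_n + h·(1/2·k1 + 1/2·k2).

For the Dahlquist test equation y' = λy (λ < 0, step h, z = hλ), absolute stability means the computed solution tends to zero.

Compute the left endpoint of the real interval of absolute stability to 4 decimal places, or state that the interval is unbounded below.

Test eqn y'=λy, z=hλ:
  order 2, 2-stage ⇒ R(z)=1+z+z^2/2
  (e.g. R(-0.9)=0.50500, |R|=0.50500)

Solve |R(x)|<1 on ℝ⁻.
x=-0.9: |R|=0.5050
|R(-2.14)|=1.1498 |R(-1.71)|=0.7520 |R(-0.51)|=0.6200
Bisect:
  x_lo=-2.6661 |R|=1.8879  x_hi=-0.3774 |R|=0.6938
  mid=-1.52172 |R|=0.63610 →hi
  mid=-2.09390 |R|=1.09831 →lo
  mid=-1.80781 |R|=0.82628 →hi
  mid=-1.95086 |R|=0.95206 →hi
  mid=-2.02238 |R|=1.02263 →lo
  mid=-1.98662 |R|=0.98671 →hi
  mid=-2.00450 |R|=1.00451 →lo
  mid=-1.99556 |R|=0.99557 →hi
  ...
  [-2.00003,-1.99989] ⇒ x*=-2.0000
So |R|<1 on (-2.0000, 0).

z* = -2.0000.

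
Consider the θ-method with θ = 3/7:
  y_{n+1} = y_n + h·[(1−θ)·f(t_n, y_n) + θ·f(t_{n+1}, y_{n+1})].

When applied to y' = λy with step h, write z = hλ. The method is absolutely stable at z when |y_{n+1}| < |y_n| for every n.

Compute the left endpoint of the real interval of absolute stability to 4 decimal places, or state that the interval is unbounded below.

left endpoint -14.0000.

With y'=λy (z=hλ):
  y_{n+1} = y_n + z·[4/7·y_n + 3/7·y_{n+1}] ⇒ (1 − 3/7z)y_{n+1} = (1 + 4/7z)y_n
  so R(z) = (1 + 4/7z)/(1 − 3/7z).

Need |R(x)|<1, x<0.
x=-0.67: |R|=0.4795
R=−1: 1+4/7x = −1+3/7x ⇒ -1/7x=2 ⇒ x=2/(-1/7)=-14.0000
Confirm numerically:
  x=-10.984: |R|=0.92451 <1
  x=-9.931: |R|=0.88941 <1
  x=-5.818: |R|=0.66541 <1
  x=-14.448: |R|=1.00890 >1
  x=-14.095: |R|=1.00193 >1
Stable set (-14.0000, 0).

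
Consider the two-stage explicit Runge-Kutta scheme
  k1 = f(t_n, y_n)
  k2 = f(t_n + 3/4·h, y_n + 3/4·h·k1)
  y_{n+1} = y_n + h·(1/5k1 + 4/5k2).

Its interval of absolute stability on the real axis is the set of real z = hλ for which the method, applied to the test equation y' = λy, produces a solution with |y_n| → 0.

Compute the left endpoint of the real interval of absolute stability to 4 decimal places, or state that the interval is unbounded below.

z* = -1.6667.

On y'=λy, z=hλ:
  k1=λy_n ⇒ h·k1=z·y_n;  k2=λ(1+3/4z)y_n ⇒ h·k2=z(1+3/4z)y_n
  y_{n+1}/y_n = 1 + 1/5z + 4/5z(1+3/4z) = 1 + z + 3/5z²
  Hence R(z) = 1 + z + 3/5z².

Boundary: |R(x)|=1, x<0.
x=-1.23: |R|=0.6777
R=1: x+3/5x²=0 ⇒ x=−5/3=-1.6667; min R=1−1/(4·3/5)=0.5833>−1
Confirm numerically:
  x=-1.436: |R|=0.80126 <1
  x=-1.430: |R|=0.79694 <1
  x=-1.283: |R|=0.70465 <1
  x=-1.994: |R|=1.39162 >1
  x=-1.943: |R|=1.32215 >1
So |R|<1 on (-1.6667, 0).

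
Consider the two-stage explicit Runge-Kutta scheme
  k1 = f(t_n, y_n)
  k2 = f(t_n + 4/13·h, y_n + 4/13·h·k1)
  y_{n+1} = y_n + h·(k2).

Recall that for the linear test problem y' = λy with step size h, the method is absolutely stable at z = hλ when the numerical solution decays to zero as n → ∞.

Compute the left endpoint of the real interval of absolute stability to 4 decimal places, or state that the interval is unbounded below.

Set f=λy, z=hλ:
  k1=λy_n ⇒ h·k1=z·y_n;  k2=λ(1+4/13z)y_n ⇒ h·k2=z(1+4/13z)y_n
  y_{n+1}/y_n = 1 + z(1+4/13z) = 1 + z + 4/13z²
  so R(z) = 1 + z + 4/13z².

Need |R(x)|<1, x<0.
x=-0.61: |R|=0.5045
R=1: x+4/13x²=0 ⇒ x=−13/4=-3.2500; min R=1−1/(4·4/13)=0.1875>−1
Confirm numerically:
  x=-3.003: |R|=0.77177 <1
  x=-2.237: |R|=0.30274 <1
  x=-2.171: |R|=0.27923 <1
  x=-1.753: |R|=0.19254 <1
  x=-3.709: |R|=1.52382 >1
  x=-3.583: |R|=1.36712 >1
Stable set (-3.2500, 0).

z* = -3.2500.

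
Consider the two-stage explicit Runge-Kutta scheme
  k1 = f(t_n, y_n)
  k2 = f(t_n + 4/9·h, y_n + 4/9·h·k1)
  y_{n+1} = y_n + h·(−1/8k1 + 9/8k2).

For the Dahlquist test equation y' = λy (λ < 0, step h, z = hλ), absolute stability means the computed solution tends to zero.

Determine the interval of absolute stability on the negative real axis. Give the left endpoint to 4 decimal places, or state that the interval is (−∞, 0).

z∈(-2.0000,0).

On y'=λy, z=hλ:
  k1=λy_n ⇒ h·k1=z·y_n;  k2=λ(1+4/9z)y_n ⇒ h·k2=z(1+4/9z)y_n
  y_{n+1}/y_n = 1 − 1/8z + 9/8z(1+4/9z) = 1 + z + 1/2z²
  Hence R(z) = 1 + z + 1/2z².

Boundary: |R(x)|=1, x<0.
x=-0.54: |R|=0.6058
R=1: x+1/2x²=0 ⇒ x=−2=-2.0000; min R=1−1/(4·1/2)=0.5000>−1
Confirm numerically:
  x=-1.391: |R|=0.57644 <1
  x=-1.229: |R|=0.52622 <1
  x=-0.918: |R|=0.50336 <1
  x=-2.579: |R|=1.74662 >1
  x=-2.074: |R|=1.07674 >1
Interval (-2.0000, 0).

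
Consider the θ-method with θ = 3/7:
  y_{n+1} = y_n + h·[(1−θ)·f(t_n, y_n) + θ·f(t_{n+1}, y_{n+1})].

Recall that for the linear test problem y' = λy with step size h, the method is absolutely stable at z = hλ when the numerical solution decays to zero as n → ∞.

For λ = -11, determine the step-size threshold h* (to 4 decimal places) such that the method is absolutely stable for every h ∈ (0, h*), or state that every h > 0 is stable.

Set f=λy, z=hλ:
  y_{n+1} = y_n + z·[4/7·y_n + 3/7·y_{n+1}] ⇒ (1 − 3/7z)y_{n+1} = (1 + 4/7z)y_n
  R(z) = (1 + 4/7z)/(1 − 3/7z).

Need |R(x)|<1, x<0.
x=-0.8: |R|=0.4043
R=−1: 1+4/7x = −1+3/7x ⇒ -1/7x=2 ⇒ x=2/(-1/7)=-14.0000
Confirm numerically:
  x=-13.705: |R|=0.99387 <1
  x=-11.244: |R|=0.93234 <1
  x=-7.124: |R|=0.75765 <1
  x=-6.665: |R|=0.72828 <1
  x=-14.293: |R|=1.00587 >1
  x=-14.095: |R|=1.00193 >1
  x=-14.049: |R|=1.00100 >1
Interval (-14.0000, 0).

(-14.0000,0); λ=-11 ⇒ h* = (14)/11 = 1.2727.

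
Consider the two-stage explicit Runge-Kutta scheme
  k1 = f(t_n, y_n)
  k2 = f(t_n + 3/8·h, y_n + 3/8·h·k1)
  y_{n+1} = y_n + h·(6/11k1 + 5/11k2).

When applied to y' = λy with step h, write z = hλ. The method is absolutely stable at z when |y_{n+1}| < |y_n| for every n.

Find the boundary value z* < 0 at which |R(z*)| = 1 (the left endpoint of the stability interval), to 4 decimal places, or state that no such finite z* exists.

left endpoint -5.8667.

Test eqn y'=λy, z=hλ:
  k1=λy_n ⇒ h·k1=z·y_n;  k2=λ(1+3/8z)y_n ⇒ h·k2=z(1+3/8z)y_n
  y_{n+1}/y_n = 1 + 6/11z + 5/11z(1+3/8z) = 1 + z + 15/88z²
  Hence R(z) = 1 + z + 15/88z².

Boundary: |R(x)|=1, x<0.
x=-1.71: |R|=0.2116
R=1: x+15/88x²=0 ⇒ x=−88/15=-5.8667; min R=1−1/(4·15/88)=-0.4667>−1
Confirm numerically:
  x=-5.491: |R|=0.64839 <1
  x=-3.655: |R|=0.37789 <1
  x=-3.654: |R|=0.37814 <1
  x=-2.390: |R|=0.41635 <1
  x=-6.393: |R|=1.57355 >1
  x=-6.315: |R|=1.48260 >1
  x=-5.940: |R|=1.07425 >1
So |R|<1 on (-5.8667, 0).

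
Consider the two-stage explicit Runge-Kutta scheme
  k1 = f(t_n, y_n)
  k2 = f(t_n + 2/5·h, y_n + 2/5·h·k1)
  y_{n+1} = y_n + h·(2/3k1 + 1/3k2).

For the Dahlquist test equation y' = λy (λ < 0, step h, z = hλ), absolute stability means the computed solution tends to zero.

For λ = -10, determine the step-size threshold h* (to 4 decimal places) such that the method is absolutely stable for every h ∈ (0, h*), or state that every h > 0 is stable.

(-7.5000,0); λ=-10 ⇒ h* = (15/2)/10 = 0.7500.

On y'=λy, z=hλ:
  k1=λy_n ⇒ h·k1=z·y_n;  k2=λ(1+2/5z)y_n ⇒ h·k2=z(1+2/5z)y_n
  y_{n+1}/y_n = 1 + 2/3z + 1/3z(1+2/5z) = 1 + z + 2/15z²
  R(z) = 1 + z + 2/15z².

Solve |R(x)|<1 on ℝ⁻.
x=-0.57: |R|=0.4733
R=1: x+2/15x²=0 ⇒ x=−15/2=-7.5000; min R=1−1/(4·2/15)=-0.8750>−1
Confirm numerically:
  x=-6.878: |R|=0.42958 <1
  x=-6.465: |R|=0.10783 <1
  x=-6.108: |R|=0.13364 <1
  x=-7.698: |R|=1.20323 >1
  x=-7.642: |R|=1.14469 >1
  x=-7.622: |R|=1.12398 >1
Interval (-7.5000, 0).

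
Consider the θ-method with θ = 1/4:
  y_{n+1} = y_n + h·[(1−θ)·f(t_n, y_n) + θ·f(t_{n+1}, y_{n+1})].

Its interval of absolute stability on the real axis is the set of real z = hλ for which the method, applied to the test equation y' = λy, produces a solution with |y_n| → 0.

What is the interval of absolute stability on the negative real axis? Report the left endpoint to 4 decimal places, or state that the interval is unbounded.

z∈(-4.0000,0).

With y'=λy (z=hλ):
  y_{n+1} = y_n + z·[3/4·y_n + 1/4·y_{n+1}] ⇒ (1 − 1/4z)y_{n+1} = (1 + 3/4z)y_n
  R(z) = (1 + 3/4z)/(1 − 1/4z).

Find x<0 with |R(x)|<1.
x=-1.12: |R|=0.1250
R=−1: 1+3/4x = −1+1/4x ⇒ -1/2x=2 ⇒ x=2/(-1/2)=-4.0000
Confirm numerically:
  x=-3.648: |R|=0.90795 <1
  x=-3.561: |R|=0.88388 <1
  x=-2.391: |R|=0.49648 <1
  x=-1.772: |R|=0.22800 <1
  x=-4.465: |R|=1.10986 >1
  x=-4.453: |R|=1.10718 >1
So |R|<1 on (-4.0000, 0).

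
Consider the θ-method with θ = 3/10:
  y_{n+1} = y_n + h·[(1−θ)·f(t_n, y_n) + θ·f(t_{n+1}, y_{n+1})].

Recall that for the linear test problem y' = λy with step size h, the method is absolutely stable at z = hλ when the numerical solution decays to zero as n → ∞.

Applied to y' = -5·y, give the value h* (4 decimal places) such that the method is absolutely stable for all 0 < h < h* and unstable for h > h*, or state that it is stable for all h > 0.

Test eqn y'=λy, z=hλ:
  y_{n+1} = y_n + z·[7/10·y_n + 3/10·y_{n+1}] ⇒ (1 − 3/10z)y_{n+1} = (1 + 7/10z)y_n
  so R(z) = (1 + 7/10z)/(1 − 3/10z).

Solve |R(x)|<1 on ℝ⁻.
x=-1.41: |R|=0.0091
R=−1: 1+7/10x = −1+3/10x ⇒ -2/5x=2 ⇒ x=2/(-2/5)=-5.0000
Confirm numerically:
  x=-4.786: |R|=0.96486 <1
  x=-3.095: |R|=0.60487 <1
  x=-2.682: |R|=0.48620 <1
  x=-2.530: |R|=0.43832 <1
  x=-5.542: |R|=1.08142 >1
  x=-5.030: |R|=1.00478 >1
So |R|<1 on (-5.0000, 0).

(-5.0000,0); λ=-5 ⇒ h* = (5)/5 = 1.0000.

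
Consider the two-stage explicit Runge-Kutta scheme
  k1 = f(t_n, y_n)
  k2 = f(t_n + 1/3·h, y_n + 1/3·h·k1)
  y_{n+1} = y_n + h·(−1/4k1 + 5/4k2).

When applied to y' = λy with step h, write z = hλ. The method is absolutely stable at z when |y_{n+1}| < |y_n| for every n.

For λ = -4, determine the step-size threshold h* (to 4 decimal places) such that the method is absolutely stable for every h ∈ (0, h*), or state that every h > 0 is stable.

(-2.4000,0); λ=-4 ⇒ h* = (12/5)/4 = 0.6000.

On y'=λy, z=hλ:
  k1=λy_n ⇒ h·k1=z·y_n;  k2=λ(1+1/3z)y_n ⇒ h·k2=z(1+1/3z)y_n
  y_{n+1}/y_n = 1 − 1/4z + 5/4z(1+1/3z) = 1 + z + 5/12z²
  Hence R(z) = 1 + z + 5/12z².

Find x<0 with |R(x)|<1.
x=-0.9: |R|=0.4375
R=1: x+5/12x²=0 ⇒ x=−12/5=-2.4000; min R=1−1/(4·5/12)=0.4000>−1
Confirm numerically:
  x=-1.519: |R|=0.44240 <1
  x=-1.386: |R|=0.41442 <1
  x=-1.313: |R|=0.40532 <1
  x=-1.263: |R|=0.40165 <1
  x=-2.727: |R|=1.37155 >1
  x=-2.448: |R|=1.04896 >1
  x=-2.446: |R|=1.04688 >1
Stable set (-2.4000, 0).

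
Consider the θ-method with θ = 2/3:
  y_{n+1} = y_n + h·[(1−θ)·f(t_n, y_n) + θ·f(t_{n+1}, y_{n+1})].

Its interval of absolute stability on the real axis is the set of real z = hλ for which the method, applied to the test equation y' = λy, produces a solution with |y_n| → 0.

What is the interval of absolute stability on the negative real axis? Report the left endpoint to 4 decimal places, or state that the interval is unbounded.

Test eqn y'=λy, z=hλ:
  y_{n+1} = y_n + z·[1/3·y_n + 2/3·y_{n+1}] ⇒ (1 − 2/3z)y_{n+1} = (1 + 1/3z)y_n
  so R(z) = (1 + 1/3z)/(1 − 2/3z).

Need |R(x)|<1, x<0.
x=-0.81: |R|=0.4740
x=-2: |R|=0.1429
x=-10: |R|=0.3043
x=-100: |R|=0.4778
θ=2/3≥1/2 ⇒ |1+1/3x|<|1−2/3x| ∀x<0 ⇒ stable on all of ℝ⁻.

interval (−∞, 0).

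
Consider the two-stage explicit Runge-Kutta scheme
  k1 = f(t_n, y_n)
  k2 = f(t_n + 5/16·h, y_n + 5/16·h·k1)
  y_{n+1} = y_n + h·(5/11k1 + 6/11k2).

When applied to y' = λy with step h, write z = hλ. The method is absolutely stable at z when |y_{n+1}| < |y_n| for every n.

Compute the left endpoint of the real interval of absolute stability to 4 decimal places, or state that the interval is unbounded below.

z* = -5.8667.

With y'=λy (z=hλ):
  k1=λy_n ⇒ h·k1=z·y_n;  k2=λ(1+5/16z)y_n ⇒ h·k2=z(1+5/16z)y_n
  y_{n+1}/y_n = 1 + 5/11z + 6/11z(1+5/16z) = 1 + z + 15/88z²
  Hence R(z) = 1 + z + 15/88z².

Solve |R(x)|<1 on ℝ⁻.
x=-1.36: |R|=0.0447
R=1: x+15/88x²=0 ⇒ x=−88/15=-5.8667; min R=1−1/(4·15/88)=-0.4667>−1
Confirm numerically:
  x=-4.899: |R|=0.19194 <1
  x=-4.240: |R|=0.17564 <1
  x=-4.086: |R|=0.24019 <1
  x=-6.128: |R|=1.27297 >1
  x=-6.052: |R|=1.19119 >1
Stable set (-5.8667, 0).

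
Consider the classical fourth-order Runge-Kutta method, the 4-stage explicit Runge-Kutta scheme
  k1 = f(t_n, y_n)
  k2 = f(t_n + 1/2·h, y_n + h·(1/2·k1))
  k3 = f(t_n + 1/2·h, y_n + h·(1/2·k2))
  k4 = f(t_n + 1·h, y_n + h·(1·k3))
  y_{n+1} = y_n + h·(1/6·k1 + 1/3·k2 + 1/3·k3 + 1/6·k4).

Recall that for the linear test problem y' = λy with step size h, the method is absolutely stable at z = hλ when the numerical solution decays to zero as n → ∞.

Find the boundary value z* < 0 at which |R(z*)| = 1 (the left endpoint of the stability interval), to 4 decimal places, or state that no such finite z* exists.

left endpoint -2.7853.

On y'=λy, z=hλ:
  order 4, 4-stage ⇒ R(z)=1+z+z^2/2+z^3/6+z^4/24
  (e.g. R(-0.94)=0.39590, |R|=0.39590)

Solve |R(x)|<1 on ℝ⁻.
x=-0.94: |R|=0.3959
|R(-2.21)|=0.4270 |R(-1.94)|=0.3151 |R(-0.8)|=0.4517
Bisect:
  x_lo=-3.1768 |R|=1.7695  x_hi=-0.1984 |R|=0.8200
  mid=-1.68761 |R|=0.27331 →hi
  mid=-2.43220 |R|=0.58571 →hi
  mid=-2.80449 |R|=1.02934 →lo
  mid=-2.61835 |R|=0.77612 →hi
  mid=-2.71142 |R|=0.89422 →hi
  mid=-2.75796 |R|=0.95956 →hi
  mid=-2.78123 |R|=0.99388 →hi
  ...
  [-2.78541,-2.78523] ⇒ x*=-2.7853
So |R|<1 on (-2.7853, 0).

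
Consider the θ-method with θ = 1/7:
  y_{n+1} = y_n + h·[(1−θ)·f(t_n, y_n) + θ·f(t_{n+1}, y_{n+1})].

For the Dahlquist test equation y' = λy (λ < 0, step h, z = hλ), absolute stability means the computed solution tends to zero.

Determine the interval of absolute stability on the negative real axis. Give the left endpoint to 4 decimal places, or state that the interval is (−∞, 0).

(-2.8000, 0).

With y'=λy (z=hλ):
  y_{n+1} = y_n + z·[6/7·y_n + 1/7·y_{n+1}] ⇒ (1 − 1/7z)y_{n+1} = (1 + 6/7z)y_n
  R(z) = (1 + 6/7z)/(1 − 1/7z).

Solve |R(x)|<1 on ℝ⁻.
x=-1.34: |R|=0.1247
R=−1: 1+6/7x = −1+1/7x ⇒ -5/7x=2 ⇒ x=2/(-5/7)=-2.8000
Confirm numerically:
  x=-1.662: |R|=0.34311 <1
  x=-1.634: |R|=0.32476 <1
  x=-1.479: |R|=0.22102 <1
  x=-3.307: |R|=1.24595 >1
  x=-3.212: |R|=1.20172 >1
So |R|<1 on (-2.8000, 0).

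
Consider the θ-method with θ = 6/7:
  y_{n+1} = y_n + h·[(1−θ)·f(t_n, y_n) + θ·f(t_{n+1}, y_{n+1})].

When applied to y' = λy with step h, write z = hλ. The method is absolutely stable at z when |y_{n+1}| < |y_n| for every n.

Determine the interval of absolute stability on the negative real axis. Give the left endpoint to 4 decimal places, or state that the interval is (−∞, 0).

(−∞, 0) — no finite endpoint.

Test eqn y'=λy, z=hλ:
  y_{n+1} = y_n + z·[1/7·y_n + 6/7·y_{n+1}] ⇒ (1 − 6/7z)y_{n+1} = (1 + 1/7z)y_n
  so R(z) = (1 + 1/7z)/(1 − 6/7z).

Boundary: |R(x)|=1, x<0.
x=-0.99: |R|=0.4645
x=-2: |R|=0.2632
x=-10: |R|=0.0448
x=-100: |R|=0.1532
θ=6/7≥1/2 ⇒ |1+1/7x|<|1−6/7x| ∀x<0 ⇒ interval (−∞,0).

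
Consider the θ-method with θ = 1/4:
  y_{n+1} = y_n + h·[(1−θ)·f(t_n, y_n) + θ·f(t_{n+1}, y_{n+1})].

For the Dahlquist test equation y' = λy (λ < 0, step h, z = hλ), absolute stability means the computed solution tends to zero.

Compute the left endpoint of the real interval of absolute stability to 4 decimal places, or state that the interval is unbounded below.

left endpoint -4.0000.

Set f=λy, z=hλ:
  y_{n+1} = y_n + z·[3/4·y_n + 1/4·y_{n+1}] ⇒ (1 − 1/4z)y_{n+1} = (1 + 3/4z)y_n
  R(z) = (1 + 3/4z)/(1 − 1/4z).

Need |R(x)|<1, x<0.
x=-0.48: |R|=0.5714
R=−1: 1+3/4x = −1+1/4x ⇒ -1/2x=2 ⇒ x=2/(-1/2)=-4.0000
Confirm numerically:
  x=-2.972: |R|=0.70511 <1
  x=-2.958: |R|=0.70049 <1
  x=-2.912: |R|=0.68519 <1
  x=-2.606: |R|=0.57796 <1
  x=-4.584: |R|=1.13607 >1
  x=-4.463: |R|=1.10942 >1
  x=-4.348: |R|=1.08337 >1
Stable set (-4.0000, 0).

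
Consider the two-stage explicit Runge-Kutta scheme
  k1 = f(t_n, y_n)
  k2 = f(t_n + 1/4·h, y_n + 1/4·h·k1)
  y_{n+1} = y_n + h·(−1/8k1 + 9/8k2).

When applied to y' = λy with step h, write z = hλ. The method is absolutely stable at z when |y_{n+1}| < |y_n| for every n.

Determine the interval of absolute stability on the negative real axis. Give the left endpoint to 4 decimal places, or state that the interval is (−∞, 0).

(-3.5556, 0).

On y'=λy, z=hλ:
  k1=λy_n ⇒ h·k1=z·y_n;  k2=λ(1+1/4z)y_n ⇒ h·k2=z(1+1/4z)y_n
  y_{n+1}/y_n = 1 − 1/8z + 9/8z(1+1/4z) = 1 + z + 9/32z²
  so R(z) = 1 + z + 9/32z².

Solve |R(x)|<1 on ℝ⁻.
x=-1.72: |R|=0.1120
R=1: x+9/32x²=0 ⇒ x=−32/9=-3.5556; min R=1−1/(4·9/32)=0.1111>−1
Confirm numerically:
  x=-2.390: |R|=0.21653 <1
  x=-2.242: |R|=0.17172 <1
  x=-2.155: |R|=0.15113 <1
  x=-1.803: |R|=0.11129 <1
  x=-4.099: |R|=1.62651 >1
  x=-4.025: |R|=1.53143 >1
  x=-3.956: |R|=1.44554 >1
Stable set (-3.5556, 0).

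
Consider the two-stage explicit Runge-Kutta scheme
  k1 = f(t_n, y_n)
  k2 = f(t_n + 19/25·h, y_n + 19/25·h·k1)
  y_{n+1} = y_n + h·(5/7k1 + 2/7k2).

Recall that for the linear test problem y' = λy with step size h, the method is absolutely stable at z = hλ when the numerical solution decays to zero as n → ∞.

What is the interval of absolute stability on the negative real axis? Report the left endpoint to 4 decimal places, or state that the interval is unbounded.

(-4.6053, 0).

Test eqn y'=λy, z=hλ:
  k1=λy_n ⇒ h·k1=z·y_n;  k2=λ(1+19/25z)y_n ⇒ h·k2=z(1+19/25z)y_n
  y_{n+1}/y_n = 1 + 5/7z + 2/7z(1+19/25z) = 1 + z + 38/175z²
  R(z) = 1 + z + 38/175z².

Boundary: |R(x)|=1, x<0.
x=-0.61: |R|=0.4708
R=1: x+38/175x²=0 ⇒ x=−175/38=-4.6053; min R=1−1/(4·38/175)=-0.1513>−1
Confirm numerically:
  x=-3.880: |R|=0.38896 <1
  x=-3.545: |R|=0.18384 <1
  x=-2.015: |R|=0.13335 <1
  x=-1.876: |R|=0.11179 <1
  x=-5.049: |R|=1.48649 >1
  x=-4.880: |R|=1.29113 >1
  x=-4.843: |R|=1.25001 >1
Stable set (-4.6053, 0).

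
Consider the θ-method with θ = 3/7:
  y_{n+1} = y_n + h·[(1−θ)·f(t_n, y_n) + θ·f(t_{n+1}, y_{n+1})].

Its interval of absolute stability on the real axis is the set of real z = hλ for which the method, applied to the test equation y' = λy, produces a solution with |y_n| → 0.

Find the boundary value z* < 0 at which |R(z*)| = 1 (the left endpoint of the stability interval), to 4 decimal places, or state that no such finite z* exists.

left endpoint -14.0000.

With y'=λy (z=hλ):
  y_{n+1} = y_n + z·[4/7·y_n + 3/7·y_{n+1}] ⇒ (1 − 3/7z)y_{n+1} = (1 + 4/7z)y_n
  Hence R(z) = (1 + 4/7z)/(1 − 3/7z).

Need |R(x)|<1, x<0.
x=-1.1: |R|=0.2524
R=−1: 1+4/7x = −1+3/7x ⇒ -1/7x=2 ⇒ x=2/(-1/7)=-14.0000
Confirm numerically:
  x=-11.497: |R|=0.93967 <1
  x=-9.831: |R|=0.88576 <1
  x=-9.242: |R|=0.86298 <1
  x=-14.425: |R|=1.00845 >1
  x=-14.162: |R|=1.00327 >1
Stable set (-14.0000, 0).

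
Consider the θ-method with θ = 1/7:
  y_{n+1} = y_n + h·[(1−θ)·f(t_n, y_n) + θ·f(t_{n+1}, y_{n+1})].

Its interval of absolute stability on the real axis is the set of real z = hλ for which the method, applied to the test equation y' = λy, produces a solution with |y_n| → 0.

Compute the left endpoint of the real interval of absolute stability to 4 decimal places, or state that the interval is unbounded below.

With y'=λy (z=hλ):
  y_{n+1} = y_n + z·[6/7·y_n + 1/7·y_{n+1}] ⇒ (1 − 1/7z)y_{n+1} = (1 + 6/7z)y_n
  R(z) = (1 + 6/7z)/(1 − 1/7z).

Find x<0 with |R(x)|<1.
x=-1.54: |R|=0.2623
R=−1: 1+6/7x = −1+1/7x ⇒ -5/7x=2 ⇒ x=2/(-5/7)=-2.8000
Confirm numerically:
  x=-2.139: |R|=0.63836 <1
  x=-1.354: |R|=0.13455 <1
  x=-1.328: |R|=0.11623 <1
  x=-3.164: |R|=1.17906 >1
  x=-3.137: |R|=1.16622 >1
  x=-2.822: |R|=1.01120 >1
Stable set (-2.8000, 0).

z* = -2.8000.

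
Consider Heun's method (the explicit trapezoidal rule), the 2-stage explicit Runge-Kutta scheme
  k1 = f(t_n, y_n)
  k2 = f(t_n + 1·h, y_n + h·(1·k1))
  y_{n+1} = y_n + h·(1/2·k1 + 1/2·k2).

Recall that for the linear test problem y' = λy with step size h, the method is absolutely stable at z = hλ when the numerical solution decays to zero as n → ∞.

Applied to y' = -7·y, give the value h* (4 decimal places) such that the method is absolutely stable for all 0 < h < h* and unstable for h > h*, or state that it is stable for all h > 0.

Test eqn y'=λy, z=hλ:
  order 2, 2-stage ⇒ R(z)=1+z+z^2/2
  (e.g. R(-1.16)=0.51280, |R|=0.51280)

Need |R(x)|<1, x<0.
x=-1.16: |R|=0.5128
|R(-2.33)|=1.3845 |R(-1.83)|=0.8445 |R(-1.75)|=0.7812
Bisect:
  x_lo=-2.6782 |R|=1.9081  x_hi=-0.2780 |R|=0.7606
  mid=-1.47810 |R|=0.61429 →hi
  mid=-2.07813 |R|=1.08118 →lo
  mid=-1.77811 |R|=0.80273 →hi
  mid=-1.92812 |R|=0.93070 →hi
  mid=-2.00313 |R|=1.00313 →lo
  mid=-1.96562 |R|=0.96621 →hi
  mid=-1.98437 |R|=0.98450 →hi
  mid=-1.99375 |R|=0.99377 →hi
  ...
  [-2.00005,-1.99990] ⇒ x*=-2.0000
So |R|<1 on (-2.0000, 0).

(-2.0000,0); λ=-7 ⇒ h* = 0.2857.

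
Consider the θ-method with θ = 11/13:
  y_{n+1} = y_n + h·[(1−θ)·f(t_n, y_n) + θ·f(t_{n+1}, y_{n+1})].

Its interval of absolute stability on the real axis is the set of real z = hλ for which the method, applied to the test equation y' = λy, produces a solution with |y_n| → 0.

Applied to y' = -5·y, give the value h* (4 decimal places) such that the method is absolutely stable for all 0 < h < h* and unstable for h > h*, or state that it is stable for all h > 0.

(−∞, 0) — no finite endpoint. Any h>0 works for λ=-5.

With y'=λy (z=hλ):
  y_{n+1} = y_n + z·[2/13·y_n + 11/13·y_{n+1}] ⇒ (1 − 11/13z)y_{n+1} = (1 + 2/13z)y_n
  so R(z) = (1 + 2/13z)/(1 − 11/13z).

Boundary: |R(x)|=1, x<0.
x=-1.39: |R|=0.3613
x=-2: |R|=0.2571
x=-10: |R|=0.0569
x=-100: |R|=0.1680
θ=11/13≥1/2 ⇒ |1+2/13x|<|1−11/13x| ∀x<0 ⇒ stable on all of ℝ⁻.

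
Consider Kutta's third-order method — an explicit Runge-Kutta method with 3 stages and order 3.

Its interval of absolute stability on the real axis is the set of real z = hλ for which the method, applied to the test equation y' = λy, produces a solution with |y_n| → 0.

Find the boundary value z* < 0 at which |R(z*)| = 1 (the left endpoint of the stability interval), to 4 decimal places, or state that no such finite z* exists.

On y'=λy, z=hλ:
  order 3, 3-stage ⇒ R(z)=1+z+z^2/2+z^3/6
  (e.g. R(-1.64)=-0.03036, |R|=0.03036)

Solve |R(x)|<1 on ℝ⁻.
x=-1.64: |R|=0.0304
|R(-2.26)|=0.6301 |R(-2.09)|=0.4275 |R(-0.58)|=0.5557
Bisect:
  x_lo=-3.2645 |R|=2.7342  x_hi=-0.1023 |R|=0.9027
  mid=-1.68339 |R|=0.06156 →hi
  mid=-2.47393 |R|=0.93731 →hi
  mid=-2.86920 |R|=1.68974 →lo
  mid=-2.67157 |R|=1.28088 →lo
  mid=-2.57275 |R|=1.10142 →lo
  mid=-2.52334 |R|=1.01751 →lo
  mid=-2.49864 |R|=0.97695 →hi
  mid=-2.51099 |R|=0.99711 →hi
  mid=-2.51716 |R|=1.00728 →lo
  ...
  [-2.51292,-2.51273] ⇒ x*=-2.5127
Stable set (-2.5127, 0).

left endpoint -2.5127.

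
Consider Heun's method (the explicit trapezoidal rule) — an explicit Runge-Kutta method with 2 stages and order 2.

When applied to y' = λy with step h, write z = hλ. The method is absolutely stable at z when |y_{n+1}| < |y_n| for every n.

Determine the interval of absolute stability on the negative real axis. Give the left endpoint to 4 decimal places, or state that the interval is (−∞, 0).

z∈(-2.0000,0).

Set f=λy, z=hλ:
  order 2, 2-stage ⇒ R(z)=1+z+z^2/2
  (e.g. R(-1.45)=0.60125, |R|=0.60125)

Boundary: |R(x)|=1, x<0.
x=-1.45: |R|=0.6013
|R(-1.59)|=0.6741 |R(-1.23)|=0.5264 |R(-0.65)|=0.5613
Bisect:
  x_lo=-2.4377 |R|=1.5335  x_hi=-0.3659 |R|=0.7010
  mid=-1.40180 |R|=0.58072 →hi
  mid=-1.91975 |R|=0.92297 →hi
  mid=-2.17872 |R|=1.19469 →lo
  mid=-2.04923 |R|=1.05044 →lo
  mid=-1.98449 |R|=0.98461 →hi
  mid=-2.01686 |R|=1.01700 →lo
  mid=-2.00067 |R|=1.00067 →lo
  ...
  [-2.00004,-1.99992] ⇒ x*=-2.0000
Interval (-2.0000, 0).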